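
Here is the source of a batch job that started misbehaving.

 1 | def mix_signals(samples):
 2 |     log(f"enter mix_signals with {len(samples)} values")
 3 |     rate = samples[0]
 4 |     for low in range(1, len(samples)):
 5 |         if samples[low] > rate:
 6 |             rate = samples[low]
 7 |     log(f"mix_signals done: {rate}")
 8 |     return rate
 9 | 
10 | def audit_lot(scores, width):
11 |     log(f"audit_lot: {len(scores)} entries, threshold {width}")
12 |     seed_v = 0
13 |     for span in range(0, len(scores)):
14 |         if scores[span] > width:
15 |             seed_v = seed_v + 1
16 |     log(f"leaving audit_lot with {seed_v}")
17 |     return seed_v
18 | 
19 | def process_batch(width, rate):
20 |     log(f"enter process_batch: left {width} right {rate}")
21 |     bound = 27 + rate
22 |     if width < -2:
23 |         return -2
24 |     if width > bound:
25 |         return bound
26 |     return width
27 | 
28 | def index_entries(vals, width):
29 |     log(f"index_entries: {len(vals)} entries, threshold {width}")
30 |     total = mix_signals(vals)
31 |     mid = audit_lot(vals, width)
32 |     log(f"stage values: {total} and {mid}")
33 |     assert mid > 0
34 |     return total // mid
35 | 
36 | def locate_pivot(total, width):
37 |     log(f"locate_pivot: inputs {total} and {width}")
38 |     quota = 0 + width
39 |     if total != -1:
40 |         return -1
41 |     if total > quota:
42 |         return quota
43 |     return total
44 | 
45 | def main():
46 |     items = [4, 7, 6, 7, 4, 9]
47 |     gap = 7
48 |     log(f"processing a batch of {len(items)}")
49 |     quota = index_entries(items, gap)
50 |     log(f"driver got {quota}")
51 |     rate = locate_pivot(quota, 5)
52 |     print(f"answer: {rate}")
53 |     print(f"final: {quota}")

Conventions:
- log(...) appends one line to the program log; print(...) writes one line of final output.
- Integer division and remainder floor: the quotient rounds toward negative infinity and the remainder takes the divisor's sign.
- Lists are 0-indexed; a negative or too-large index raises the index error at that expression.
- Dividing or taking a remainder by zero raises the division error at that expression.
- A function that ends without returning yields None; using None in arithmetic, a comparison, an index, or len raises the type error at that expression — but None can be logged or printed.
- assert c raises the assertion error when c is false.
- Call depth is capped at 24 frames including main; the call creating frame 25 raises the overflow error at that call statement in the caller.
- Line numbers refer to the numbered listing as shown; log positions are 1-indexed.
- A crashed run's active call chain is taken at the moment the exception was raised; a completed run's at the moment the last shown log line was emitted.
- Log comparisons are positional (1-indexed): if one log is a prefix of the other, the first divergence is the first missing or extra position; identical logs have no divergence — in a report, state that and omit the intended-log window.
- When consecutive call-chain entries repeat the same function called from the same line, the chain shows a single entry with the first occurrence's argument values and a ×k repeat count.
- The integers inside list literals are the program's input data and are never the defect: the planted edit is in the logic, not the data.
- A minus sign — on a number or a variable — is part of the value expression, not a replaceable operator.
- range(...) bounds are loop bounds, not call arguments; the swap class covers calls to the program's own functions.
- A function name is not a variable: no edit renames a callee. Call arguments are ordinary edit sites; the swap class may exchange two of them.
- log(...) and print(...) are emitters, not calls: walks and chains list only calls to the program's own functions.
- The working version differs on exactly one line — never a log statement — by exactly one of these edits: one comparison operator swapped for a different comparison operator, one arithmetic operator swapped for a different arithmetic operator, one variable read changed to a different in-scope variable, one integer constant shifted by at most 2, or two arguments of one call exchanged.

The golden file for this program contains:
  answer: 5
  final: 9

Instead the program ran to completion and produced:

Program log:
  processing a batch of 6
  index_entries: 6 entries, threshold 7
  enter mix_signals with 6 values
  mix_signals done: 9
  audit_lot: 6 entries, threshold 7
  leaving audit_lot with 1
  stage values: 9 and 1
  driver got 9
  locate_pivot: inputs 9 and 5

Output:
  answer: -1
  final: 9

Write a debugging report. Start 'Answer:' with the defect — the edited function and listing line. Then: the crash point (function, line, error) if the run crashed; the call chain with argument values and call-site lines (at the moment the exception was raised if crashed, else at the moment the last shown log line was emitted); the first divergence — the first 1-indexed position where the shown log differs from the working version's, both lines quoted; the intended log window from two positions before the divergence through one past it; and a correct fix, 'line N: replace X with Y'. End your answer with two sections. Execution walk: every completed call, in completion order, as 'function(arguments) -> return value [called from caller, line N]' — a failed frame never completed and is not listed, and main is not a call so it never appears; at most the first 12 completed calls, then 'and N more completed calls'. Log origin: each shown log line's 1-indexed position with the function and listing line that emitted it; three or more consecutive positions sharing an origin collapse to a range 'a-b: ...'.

Answer: the defect is in locate_pivot at line 39.
Core observation: No log line changed; the fault shows up purely in the output.
Call chain: main -> locate_pivot(9, 5) (called at line 51).
First divergence: there is none — every log position agrees.
Execution walk:
  mix_signals([4, 7, 6, 7, 4, 9]) -> 9  [called from index_entries, line 30]
  audit_lot([4, 7, 6, 7, 4, 9], 7) -> 1  [called from index_entries, line 31]
  index_entries([4, 7, 6, 7, 4, 9], 7) -> 9  [called from main, line 49]
  locate_pivot(9, 5) -> -1  [called from main, line 51]
Origin of each log line:
  1: logged in main at line 48
  2: logged in index_entries at line 29
  3: logged in mix_signals at line 2
  4: logged in mix_signals at line 7
  5: logged in audit_lot at line 11
  6: logged in audit_lot at line 16
  7: logged in index_entries at line 32
  8: logged in main at line 50
  9: logged in locate_pivot at line 37
A correct fix: line 39: replace `!=` with `<`.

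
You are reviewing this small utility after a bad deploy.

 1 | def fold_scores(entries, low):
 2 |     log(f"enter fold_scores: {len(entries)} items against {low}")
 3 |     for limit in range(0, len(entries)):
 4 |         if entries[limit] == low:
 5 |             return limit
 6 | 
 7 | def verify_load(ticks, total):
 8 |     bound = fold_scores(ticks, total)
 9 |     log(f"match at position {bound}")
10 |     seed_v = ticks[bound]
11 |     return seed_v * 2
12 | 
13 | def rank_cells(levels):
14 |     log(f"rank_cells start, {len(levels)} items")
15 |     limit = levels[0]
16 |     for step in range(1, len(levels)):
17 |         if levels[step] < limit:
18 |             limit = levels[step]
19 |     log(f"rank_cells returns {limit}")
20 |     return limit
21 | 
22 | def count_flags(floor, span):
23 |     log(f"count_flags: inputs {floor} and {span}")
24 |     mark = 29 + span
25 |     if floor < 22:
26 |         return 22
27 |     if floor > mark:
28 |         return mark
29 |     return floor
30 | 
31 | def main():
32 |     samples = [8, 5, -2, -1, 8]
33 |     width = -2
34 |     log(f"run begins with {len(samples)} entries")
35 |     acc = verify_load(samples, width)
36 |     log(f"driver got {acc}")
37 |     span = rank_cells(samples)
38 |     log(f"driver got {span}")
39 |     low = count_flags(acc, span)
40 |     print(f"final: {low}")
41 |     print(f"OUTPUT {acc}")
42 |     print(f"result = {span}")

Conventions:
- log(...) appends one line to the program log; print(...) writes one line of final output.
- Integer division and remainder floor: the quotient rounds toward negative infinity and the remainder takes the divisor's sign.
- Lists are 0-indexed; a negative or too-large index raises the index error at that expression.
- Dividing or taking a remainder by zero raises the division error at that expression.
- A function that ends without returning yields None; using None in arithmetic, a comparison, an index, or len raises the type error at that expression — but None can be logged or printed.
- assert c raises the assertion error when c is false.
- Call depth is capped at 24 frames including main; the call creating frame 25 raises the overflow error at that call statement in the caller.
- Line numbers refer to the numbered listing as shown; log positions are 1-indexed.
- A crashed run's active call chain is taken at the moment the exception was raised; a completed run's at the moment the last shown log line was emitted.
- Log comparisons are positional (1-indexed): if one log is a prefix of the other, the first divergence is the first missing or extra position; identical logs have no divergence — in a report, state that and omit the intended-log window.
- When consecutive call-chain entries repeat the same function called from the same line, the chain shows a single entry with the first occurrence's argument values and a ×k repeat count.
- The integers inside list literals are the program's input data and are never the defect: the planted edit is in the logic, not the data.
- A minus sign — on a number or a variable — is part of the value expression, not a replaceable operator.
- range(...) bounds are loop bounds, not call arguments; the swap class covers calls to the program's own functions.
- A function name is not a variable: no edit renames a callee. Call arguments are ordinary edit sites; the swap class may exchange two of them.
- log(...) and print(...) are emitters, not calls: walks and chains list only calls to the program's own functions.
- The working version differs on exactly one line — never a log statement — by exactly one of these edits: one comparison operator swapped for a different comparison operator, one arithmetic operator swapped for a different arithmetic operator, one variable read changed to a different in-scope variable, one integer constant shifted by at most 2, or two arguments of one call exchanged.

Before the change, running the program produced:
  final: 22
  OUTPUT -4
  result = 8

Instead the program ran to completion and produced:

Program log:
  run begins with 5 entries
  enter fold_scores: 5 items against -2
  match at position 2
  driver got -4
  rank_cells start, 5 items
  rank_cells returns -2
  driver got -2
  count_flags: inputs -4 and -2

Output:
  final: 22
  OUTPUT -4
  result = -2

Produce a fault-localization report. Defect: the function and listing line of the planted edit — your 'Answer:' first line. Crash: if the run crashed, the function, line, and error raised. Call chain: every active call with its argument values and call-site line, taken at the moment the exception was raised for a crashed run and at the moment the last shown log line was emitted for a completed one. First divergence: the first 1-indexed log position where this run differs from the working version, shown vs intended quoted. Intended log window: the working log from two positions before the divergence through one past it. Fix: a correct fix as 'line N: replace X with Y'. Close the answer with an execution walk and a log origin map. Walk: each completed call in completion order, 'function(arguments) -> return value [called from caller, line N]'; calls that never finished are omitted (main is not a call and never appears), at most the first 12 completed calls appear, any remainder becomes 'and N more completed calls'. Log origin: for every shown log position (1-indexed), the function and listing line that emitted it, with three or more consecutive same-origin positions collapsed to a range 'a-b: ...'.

Answer: the defect is in rank_cells at line 17.
The tell: The earliest visible damage is log position 6 — 'rank_cells returns -2' rather than the intended 'rank_cells returns 8'.
Call chain: main -> count_flags(-4, -2) (called at line 39).
First divergence: at position 6 the run shows 'rank_cells returns -2' where the working version logs 'rank_cells returns 8'.
Intended log window:
  4: driver got -4
  5: rank_cells start, 5 items
  6: rank_cells returns 8
  7: driver got 8
Execution walk:
  fold_scores([8, 5, -2, -1, 8], -2) -> 2  [called from verify_load, line 8]
  verify_load([8, 5, -2, -1, 8], -2) -> -4  [called from main, line 35]
  rank_cells([8, 5, -2, -1, 8]) -> -2  [called from main, line 37]
  count_flags(-4, -2) -> 22  [called from main, line 39]
Log origins:
  1 — main, line 34
  2 — fold_scores, line 2
  3 — verify_load, line 9
  4 — main, line 36
  5 — rank_cells, line 14
  6 — rank_cells, line 19
  7 — main, line 38
  8 — count_flags, line 23
A correct fix: line 17: replace `<` with `>`.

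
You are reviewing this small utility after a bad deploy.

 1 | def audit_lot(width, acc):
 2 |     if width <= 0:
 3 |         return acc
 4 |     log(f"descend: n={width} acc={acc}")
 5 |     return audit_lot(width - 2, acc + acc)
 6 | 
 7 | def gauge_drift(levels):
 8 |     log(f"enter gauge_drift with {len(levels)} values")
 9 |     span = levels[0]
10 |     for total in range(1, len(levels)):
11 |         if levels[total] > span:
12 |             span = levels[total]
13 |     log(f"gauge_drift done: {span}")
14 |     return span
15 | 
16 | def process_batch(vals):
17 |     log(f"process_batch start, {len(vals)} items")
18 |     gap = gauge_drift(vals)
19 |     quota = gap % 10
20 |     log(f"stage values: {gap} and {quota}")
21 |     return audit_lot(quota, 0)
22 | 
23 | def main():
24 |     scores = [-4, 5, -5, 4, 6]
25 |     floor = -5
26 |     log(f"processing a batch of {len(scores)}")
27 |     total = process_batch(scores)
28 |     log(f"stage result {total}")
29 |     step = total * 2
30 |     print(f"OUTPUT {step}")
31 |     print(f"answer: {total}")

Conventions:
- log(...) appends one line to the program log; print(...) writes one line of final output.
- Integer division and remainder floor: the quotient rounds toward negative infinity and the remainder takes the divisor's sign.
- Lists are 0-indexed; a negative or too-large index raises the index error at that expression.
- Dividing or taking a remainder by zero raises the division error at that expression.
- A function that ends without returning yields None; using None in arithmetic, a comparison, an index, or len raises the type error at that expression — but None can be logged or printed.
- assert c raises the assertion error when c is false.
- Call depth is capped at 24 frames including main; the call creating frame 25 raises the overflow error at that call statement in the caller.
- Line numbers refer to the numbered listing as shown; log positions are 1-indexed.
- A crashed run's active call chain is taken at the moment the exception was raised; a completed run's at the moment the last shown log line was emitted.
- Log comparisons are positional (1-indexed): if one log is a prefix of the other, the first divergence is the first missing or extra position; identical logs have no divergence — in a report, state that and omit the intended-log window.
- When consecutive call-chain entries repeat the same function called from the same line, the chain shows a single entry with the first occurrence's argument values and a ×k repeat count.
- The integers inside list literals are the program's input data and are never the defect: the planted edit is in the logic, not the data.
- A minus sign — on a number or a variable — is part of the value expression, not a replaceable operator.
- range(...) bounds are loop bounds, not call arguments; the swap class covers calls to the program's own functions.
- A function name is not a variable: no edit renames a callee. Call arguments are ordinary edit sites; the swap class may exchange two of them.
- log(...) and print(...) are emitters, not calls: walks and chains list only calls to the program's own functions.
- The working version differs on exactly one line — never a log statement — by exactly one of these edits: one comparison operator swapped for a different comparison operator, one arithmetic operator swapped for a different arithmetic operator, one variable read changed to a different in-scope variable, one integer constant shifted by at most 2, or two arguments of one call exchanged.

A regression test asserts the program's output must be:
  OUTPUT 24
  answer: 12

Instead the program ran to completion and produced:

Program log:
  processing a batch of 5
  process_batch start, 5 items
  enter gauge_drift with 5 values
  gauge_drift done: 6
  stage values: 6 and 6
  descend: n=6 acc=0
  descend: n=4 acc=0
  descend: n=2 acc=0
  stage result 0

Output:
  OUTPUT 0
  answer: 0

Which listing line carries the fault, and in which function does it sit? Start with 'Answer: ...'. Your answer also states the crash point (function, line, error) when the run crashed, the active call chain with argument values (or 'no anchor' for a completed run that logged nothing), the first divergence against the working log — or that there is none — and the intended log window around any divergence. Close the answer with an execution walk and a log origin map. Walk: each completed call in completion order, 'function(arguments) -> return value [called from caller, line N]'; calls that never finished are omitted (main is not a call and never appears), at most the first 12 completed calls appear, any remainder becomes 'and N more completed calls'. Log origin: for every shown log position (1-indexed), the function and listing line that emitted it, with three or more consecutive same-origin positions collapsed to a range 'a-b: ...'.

Answer: the defect is in audit_lot at line 5.
Key observation: The earliest visible damage is log position 7 — 'descend: n=4 acc=0' rather than the intended 'descend: n=4 acc=6'.
Call chain: main.
First divergence: position 7; shown 'descend: n=4 acc=0' vs intended 'descend: n=4 acc=6'.
Intended log window:
  5: stage values: 6 and 6
  6: descend: n=6 acc=0
  7: descend: n=4 acc=6
  8: descend: n=2 acc=10
Execution walk:
  gauge_drift([-4, 5, -5, 4, 6]) -> 6  [called from process_batch, line 18]
  audit_lot(0, 0) -> 0  [called from audit_lot, line 5]
  audit_lot(2, 0) -> 0  [called from audit_lot, line 5]
  audit_lot(4, 0) -> 0  [called from audit_lot, line 5]
  audit_lot(6, 0) -> 0  [called from process_batch, line 21]
  process_batch([-4, 5, -5, 4, 6]) -> 0  [called from main, line 27]
Log origin:
  1 — main, line 26
  2 — process_batch, line 17
  3 — gauge_drift, line 8
  4 — gauge_drift, line 13
  5 — process_batch, line 20
  6-8 — audit_lot, line 4
  9 — main, line 28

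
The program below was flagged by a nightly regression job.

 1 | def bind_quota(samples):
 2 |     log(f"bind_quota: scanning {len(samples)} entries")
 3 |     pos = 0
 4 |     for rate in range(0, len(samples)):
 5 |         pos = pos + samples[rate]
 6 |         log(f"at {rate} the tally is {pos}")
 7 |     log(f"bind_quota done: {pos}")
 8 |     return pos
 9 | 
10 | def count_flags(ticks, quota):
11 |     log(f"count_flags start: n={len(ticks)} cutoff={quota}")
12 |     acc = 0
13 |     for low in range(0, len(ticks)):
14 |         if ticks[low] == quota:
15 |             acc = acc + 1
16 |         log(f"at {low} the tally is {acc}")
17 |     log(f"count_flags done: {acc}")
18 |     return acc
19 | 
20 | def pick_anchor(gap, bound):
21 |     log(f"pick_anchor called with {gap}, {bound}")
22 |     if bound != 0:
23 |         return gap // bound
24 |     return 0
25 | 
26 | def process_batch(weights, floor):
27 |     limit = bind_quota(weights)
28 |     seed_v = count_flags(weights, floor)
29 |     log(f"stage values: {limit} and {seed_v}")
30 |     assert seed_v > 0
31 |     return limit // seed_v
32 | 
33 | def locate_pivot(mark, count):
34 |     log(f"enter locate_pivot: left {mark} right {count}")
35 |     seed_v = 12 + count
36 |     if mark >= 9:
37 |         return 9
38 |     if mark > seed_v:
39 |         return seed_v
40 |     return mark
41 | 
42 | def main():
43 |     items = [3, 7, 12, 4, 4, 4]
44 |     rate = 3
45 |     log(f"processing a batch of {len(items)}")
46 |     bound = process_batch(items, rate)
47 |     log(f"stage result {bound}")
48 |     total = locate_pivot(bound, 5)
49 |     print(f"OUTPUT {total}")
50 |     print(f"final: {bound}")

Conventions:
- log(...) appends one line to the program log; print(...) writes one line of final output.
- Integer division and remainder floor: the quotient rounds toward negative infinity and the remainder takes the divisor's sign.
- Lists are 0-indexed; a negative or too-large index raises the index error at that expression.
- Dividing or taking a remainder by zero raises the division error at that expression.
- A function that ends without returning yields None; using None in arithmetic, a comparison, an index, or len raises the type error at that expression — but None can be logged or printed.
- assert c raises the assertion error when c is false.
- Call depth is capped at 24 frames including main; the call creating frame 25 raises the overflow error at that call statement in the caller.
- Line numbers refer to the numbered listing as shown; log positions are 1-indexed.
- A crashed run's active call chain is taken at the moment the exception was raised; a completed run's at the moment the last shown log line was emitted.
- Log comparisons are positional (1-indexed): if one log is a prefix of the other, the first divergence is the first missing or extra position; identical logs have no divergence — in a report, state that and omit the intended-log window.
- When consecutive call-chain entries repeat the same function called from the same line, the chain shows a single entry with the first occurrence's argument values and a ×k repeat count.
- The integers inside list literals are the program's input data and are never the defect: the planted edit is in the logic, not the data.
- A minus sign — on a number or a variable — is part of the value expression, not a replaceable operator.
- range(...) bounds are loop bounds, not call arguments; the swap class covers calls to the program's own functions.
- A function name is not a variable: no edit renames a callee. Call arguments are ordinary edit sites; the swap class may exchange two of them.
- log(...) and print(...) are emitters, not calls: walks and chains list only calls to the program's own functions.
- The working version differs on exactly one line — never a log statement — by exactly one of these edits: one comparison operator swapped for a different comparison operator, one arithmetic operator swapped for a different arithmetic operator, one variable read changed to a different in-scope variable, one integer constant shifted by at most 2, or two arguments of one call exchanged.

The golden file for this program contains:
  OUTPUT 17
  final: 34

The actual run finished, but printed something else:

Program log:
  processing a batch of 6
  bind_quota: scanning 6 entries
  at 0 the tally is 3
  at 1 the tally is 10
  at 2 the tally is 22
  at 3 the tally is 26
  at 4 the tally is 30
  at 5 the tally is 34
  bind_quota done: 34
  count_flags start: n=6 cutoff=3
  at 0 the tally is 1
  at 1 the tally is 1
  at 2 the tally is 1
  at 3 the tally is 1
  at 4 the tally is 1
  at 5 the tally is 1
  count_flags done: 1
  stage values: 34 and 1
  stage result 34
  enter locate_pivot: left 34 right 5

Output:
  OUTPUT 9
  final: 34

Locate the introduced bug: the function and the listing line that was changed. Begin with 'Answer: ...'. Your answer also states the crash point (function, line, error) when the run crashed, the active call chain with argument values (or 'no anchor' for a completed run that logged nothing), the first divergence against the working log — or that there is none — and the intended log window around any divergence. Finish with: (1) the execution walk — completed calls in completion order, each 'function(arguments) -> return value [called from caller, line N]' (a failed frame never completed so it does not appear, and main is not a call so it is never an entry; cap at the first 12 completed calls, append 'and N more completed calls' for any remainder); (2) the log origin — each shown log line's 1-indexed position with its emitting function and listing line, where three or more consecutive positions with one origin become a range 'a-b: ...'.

Answer: the defect is in locate_pivot at line 36.
Key fact: Log streams are identical — the defect surfaces only in the printed output.
Call chain: main -> locate_pivot(34, 5) (called at line 48).
First divergence: there is none — every log position agrees.
Execution walk:
  bind_quota([3, 7, 12, 4, 4, 4]) -> 34  [called from process_batch, line 27]
  count_flags([3, 7, 12, 4, 4, 4], 3) -> 1  [called from process_batch, line 28]
  process_batch([3, 7, 12, 4, 4, 4], 3) -> 34  [called from main, line 46]
  locate_pivot(34, 5) -> 9  [called from main, line 48]
Log line origins:
  1: from main, line 45
  2: from bind_quota, line 2
  3-8: from bind_quota, line 6
  9: from bind_quota, line 7
  10: from count_flags, line 11
  11-16: from count_flags, line 16
  17: from count_flags, line 17
  18: from process_batch, line 29
  19: from main, line 47
  20: from locate_pivot, line 34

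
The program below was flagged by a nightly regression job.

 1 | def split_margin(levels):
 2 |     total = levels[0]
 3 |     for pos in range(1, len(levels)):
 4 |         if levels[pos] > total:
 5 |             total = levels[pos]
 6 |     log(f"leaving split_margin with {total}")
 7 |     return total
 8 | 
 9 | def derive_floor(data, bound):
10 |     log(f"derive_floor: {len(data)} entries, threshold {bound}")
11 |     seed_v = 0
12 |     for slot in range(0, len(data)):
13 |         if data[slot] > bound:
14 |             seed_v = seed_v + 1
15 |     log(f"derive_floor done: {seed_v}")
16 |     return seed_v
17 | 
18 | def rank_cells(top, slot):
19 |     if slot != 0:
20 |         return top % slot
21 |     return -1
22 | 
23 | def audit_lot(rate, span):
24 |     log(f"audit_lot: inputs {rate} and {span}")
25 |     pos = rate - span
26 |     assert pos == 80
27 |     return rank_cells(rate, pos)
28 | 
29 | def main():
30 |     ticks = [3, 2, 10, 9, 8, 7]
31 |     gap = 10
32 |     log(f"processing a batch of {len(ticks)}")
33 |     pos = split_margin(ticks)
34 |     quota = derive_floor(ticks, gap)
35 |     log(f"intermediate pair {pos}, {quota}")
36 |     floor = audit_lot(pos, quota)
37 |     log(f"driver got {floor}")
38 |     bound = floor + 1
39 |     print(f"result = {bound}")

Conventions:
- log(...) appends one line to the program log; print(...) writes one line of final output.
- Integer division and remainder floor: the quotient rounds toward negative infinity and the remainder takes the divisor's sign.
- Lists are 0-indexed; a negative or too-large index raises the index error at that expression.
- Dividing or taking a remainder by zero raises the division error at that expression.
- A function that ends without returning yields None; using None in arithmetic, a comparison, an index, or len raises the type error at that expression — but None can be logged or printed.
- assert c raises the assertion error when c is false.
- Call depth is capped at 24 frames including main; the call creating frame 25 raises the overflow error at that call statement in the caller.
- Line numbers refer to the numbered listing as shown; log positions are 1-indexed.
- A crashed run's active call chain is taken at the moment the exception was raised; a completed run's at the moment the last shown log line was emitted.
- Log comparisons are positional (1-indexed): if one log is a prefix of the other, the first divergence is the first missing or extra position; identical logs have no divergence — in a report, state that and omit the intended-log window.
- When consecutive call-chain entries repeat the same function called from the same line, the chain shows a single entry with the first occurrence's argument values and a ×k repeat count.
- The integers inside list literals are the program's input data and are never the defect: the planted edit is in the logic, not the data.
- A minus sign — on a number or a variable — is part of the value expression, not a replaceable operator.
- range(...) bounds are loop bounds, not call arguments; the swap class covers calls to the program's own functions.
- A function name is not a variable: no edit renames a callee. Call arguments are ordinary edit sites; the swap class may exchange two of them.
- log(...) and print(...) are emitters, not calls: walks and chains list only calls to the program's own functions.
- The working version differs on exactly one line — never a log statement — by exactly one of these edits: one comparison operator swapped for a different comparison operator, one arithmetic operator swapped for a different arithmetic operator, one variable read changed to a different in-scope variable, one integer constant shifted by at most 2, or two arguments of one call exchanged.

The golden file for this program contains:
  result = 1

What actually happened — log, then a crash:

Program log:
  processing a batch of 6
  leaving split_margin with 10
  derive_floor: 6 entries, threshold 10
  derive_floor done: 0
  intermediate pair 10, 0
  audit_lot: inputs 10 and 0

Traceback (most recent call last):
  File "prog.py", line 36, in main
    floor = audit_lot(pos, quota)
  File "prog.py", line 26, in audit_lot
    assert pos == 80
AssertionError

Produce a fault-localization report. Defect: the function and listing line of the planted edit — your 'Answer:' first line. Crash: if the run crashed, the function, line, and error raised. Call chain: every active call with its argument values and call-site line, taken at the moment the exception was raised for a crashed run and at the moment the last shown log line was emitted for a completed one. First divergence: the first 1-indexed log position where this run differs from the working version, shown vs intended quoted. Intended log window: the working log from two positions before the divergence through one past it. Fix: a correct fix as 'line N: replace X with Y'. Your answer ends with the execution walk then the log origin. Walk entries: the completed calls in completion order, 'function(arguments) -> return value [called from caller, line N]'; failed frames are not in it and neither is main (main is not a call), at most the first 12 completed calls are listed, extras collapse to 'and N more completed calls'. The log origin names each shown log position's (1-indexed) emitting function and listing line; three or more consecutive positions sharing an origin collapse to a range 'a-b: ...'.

Answer: the defect is in audit_lot at line 26.
Core observation: The shown log is a 6-line prefix of the intended one, whose next entry is 'driver got 0'.
Crash: audit_lot, line 26, AssertionError.
Call chain: main -> audit_lot(10, 0) (called at line 36).
First divergence: position 7 (shown log ended at 6 lines; the working version continues: 'driver got 0').
Intended log window:
  5: intermediate pair 10, 0
  6: audit_lot: inputs 10 and 0
  7: driver got 0
Execution walk:
  split_margin([3, 2, 10, 9, 8, 7]) -> 10  [called from main, line 33]
  derive_floor([3, 2, 10, 9, 8, 7], 10) -> 0  [called from main, line 34]
Log origin:
  1: logged in main at line 32
  2: logged in split_margin at line 6
  3: logged in derive_floor at line 10
  4: logged in derive_floor at line 15
  5: logged in main at line 35
  6: logged in audit_lot at line 24
A correct fix: line 26: replace `==` with `<=`.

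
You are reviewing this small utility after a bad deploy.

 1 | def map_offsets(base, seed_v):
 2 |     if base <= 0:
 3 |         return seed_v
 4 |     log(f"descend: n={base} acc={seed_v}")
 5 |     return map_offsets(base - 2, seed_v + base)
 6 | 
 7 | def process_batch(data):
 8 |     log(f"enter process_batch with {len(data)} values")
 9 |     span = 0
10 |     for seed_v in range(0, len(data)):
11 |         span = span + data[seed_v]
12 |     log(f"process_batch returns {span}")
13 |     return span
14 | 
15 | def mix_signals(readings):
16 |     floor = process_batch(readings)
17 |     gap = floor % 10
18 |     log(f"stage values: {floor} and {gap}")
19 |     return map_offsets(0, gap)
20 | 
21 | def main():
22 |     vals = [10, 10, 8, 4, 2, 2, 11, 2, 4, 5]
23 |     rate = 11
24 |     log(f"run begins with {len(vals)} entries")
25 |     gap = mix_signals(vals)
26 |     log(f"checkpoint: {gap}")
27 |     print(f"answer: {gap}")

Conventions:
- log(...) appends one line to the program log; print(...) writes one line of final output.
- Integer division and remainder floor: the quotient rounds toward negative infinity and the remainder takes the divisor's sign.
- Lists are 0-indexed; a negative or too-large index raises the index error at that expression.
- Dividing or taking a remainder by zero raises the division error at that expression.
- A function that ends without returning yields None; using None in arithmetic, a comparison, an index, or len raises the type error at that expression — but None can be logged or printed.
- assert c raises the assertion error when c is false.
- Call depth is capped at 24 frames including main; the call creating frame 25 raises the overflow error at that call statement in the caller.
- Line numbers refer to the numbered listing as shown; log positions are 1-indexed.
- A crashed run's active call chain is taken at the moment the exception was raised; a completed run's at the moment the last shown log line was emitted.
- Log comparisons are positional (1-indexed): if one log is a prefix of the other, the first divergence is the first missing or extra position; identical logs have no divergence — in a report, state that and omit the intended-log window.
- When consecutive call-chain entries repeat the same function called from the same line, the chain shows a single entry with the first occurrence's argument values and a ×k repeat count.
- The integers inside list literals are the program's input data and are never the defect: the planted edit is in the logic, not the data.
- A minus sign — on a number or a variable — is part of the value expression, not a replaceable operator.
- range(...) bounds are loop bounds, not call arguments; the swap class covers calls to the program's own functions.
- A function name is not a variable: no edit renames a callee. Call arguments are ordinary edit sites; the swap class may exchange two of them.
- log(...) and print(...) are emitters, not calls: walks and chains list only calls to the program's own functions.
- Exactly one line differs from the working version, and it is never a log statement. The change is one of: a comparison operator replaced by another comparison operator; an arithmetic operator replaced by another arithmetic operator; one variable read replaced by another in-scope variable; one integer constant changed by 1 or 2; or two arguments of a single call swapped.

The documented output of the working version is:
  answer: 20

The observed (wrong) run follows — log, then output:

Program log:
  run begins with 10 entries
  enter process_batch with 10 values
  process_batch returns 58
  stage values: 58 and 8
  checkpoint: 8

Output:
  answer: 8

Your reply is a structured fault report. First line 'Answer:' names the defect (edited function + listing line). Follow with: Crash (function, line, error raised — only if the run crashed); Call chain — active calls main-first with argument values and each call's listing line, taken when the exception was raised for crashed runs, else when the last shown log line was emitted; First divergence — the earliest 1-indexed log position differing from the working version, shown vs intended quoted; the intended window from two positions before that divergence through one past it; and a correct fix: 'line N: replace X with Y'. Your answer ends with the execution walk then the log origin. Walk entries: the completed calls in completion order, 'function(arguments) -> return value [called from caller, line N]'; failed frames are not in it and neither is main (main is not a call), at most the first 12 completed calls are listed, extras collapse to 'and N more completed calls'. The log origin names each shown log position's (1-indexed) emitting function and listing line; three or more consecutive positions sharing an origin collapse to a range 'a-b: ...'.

Answer: the defect is in mix_signals at line 19.
The tell: Everything matches until log position 5, which reads 'checkpoint: 8' in place of 'descend: n=8 acc=0'.
Call chain: main.
First divergence: at position 5 the run shows 'checkpoint: 8' where the working version logs 'descend: n=8 acc=0'.
Intended log window:
  3: process_batch returns 58
  4: stage values: 58 and 8
  5: descend: n=8 acc=0
  6: descend: n=6 acc=8
Execution walk:
  process_batch([10, 10, 8, 4, 2, 2, 11, 2, 4, 5]) -> 58  [called from mix_signals, line 16]
  map_offsets(0, 8) -> 8  [called from mix_signals, line 19]
  mix_signals([10, 10, 8, 4, 2, 2, 11, 2, 4, 5]) -> 8  [called from main, line 25]
Log origins:
  1: emitted by main (line 24)
  2: emitted by process_batch (line 8)
  3: emitted by process_batch (line 12)
  4: emitted by mix_signals (line 18)
  5: emitted by main (line 26)
A correct fix: line 19: replace `map_offsets(0, gap)` with `map_offsets(gap, 0)`.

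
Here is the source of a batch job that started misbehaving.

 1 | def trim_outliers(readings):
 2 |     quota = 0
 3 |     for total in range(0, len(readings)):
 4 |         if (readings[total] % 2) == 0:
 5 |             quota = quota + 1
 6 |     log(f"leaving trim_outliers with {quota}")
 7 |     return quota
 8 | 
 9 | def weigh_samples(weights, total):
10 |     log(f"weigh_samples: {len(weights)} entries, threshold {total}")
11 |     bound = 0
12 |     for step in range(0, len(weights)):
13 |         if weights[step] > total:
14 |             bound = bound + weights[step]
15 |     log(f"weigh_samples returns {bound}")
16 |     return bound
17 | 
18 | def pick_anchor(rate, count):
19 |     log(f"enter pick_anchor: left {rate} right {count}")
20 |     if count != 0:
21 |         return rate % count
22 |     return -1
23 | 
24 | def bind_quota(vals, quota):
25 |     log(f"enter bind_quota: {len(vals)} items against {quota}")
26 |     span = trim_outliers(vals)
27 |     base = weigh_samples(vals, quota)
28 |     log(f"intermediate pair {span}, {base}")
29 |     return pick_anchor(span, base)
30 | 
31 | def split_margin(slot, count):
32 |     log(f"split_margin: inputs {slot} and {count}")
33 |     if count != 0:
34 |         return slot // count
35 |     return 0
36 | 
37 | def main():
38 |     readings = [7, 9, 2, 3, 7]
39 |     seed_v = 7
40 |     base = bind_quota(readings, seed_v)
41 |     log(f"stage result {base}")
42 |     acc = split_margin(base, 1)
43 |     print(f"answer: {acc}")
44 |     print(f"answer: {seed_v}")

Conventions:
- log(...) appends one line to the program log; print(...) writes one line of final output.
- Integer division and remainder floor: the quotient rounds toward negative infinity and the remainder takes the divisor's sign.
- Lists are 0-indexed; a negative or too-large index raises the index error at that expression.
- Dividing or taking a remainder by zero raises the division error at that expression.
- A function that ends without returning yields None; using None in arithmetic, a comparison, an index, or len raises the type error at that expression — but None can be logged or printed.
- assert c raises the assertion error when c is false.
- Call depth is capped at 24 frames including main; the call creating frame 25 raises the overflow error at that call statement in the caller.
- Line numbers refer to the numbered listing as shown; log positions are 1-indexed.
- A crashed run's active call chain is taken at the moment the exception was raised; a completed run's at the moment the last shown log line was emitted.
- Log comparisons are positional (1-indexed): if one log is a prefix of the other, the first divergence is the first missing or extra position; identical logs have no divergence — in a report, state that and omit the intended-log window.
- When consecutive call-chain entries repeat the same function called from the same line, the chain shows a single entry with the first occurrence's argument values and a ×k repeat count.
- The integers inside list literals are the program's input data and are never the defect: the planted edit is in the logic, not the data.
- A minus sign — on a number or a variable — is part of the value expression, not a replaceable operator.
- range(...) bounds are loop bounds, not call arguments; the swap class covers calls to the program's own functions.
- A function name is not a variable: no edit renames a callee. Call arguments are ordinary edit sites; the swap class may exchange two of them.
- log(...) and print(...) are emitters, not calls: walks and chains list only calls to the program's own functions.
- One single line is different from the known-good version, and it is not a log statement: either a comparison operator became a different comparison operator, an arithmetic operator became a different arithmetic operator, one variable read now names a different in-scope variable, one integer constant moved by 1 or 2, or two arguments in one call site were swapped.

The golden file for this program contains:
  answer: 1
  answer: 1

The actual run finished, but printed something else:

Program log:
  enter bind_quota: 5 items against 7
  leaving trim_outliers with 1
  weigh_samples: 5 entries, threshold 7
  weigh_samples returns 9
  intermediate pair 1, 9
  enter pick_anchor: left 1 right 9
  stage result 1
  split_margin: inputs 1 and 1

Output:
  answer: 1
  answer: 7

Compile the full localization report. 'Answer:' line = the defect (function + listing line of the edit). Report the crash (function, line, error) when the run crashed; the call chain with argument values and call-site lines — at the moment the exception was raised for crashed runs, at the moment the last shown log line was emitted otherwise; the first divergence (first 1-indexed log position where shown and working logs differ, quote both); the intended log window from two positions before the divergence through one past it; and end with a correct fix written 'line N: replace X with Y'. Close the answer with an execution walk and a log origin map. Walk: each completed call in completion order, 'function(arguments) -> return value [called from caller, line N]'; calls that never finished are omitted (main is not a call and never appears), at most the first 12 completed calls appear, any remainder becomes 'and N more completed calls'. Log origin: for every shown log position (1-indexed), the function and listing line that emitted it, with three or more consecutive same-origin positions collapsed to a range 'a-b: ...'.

Answer: the defect is in main at line 44.
Key fact: The logs agree in full; only the final output differs.
Call chain: main -> split_margin(1, 1) (called at line 42).
First divergence: none — the logs agree in full.
Execution walk:
  trim_outliers([7, 9, 2, 3, 7]) -> 1  [called from bind_quota, line 26]
  weigh_samples([7, 9, 2, 3, 7], 7) -> 9  [called from bind_quota, line 27]
  pick_anchor(1, 9) -> 1  [called from bind_quota, line 29]
  bind_quota([7, 9, 2, 3, 7], 7) -> 1  [called from main, line 40]
  split_margin(1, 1) -> 1  [called from main, line 42]
Log line origins:
  1: logged in bind_quota at line 25
  2: logged in trim_outliers at line 6
  3: logged in weigh_samples at line 10
  4: logged in weigh_samples at line 15
  5: logged in bind_quota at line 28
  6: logged in pick_anchor at line 19
  7: logged in main at line 41
  8: logged in split_margin at line 32
A correct fix: line 44: replace `seed_v` with `base`.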